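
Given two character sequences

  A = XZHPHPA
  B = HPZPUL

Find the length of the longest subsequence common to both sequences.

3

Pick H [3,1] → P [4,2] → P [6,4]; all 3 characters appear in both, in order. dp[7][6] = 3 confirms this is the maximum.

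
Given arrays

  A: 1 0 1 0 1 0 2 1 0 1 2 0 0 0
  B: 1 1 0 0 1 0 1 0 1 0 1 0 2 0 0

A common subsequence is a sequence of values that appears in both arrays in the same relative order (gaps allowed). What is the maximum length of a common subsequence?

Pick 1 [1,2] → 0 [2,4] → 1 [3,5] → 0 [4,6] → 1 [5,7] → 0 [6,8] → 1 [8,9] → 0 [9,10] → 1 [10,11] → 2 [11,13] → 0 [13,14] → 0 [14,15]; all 12 values appear in both, in order. dp[14][15] = 12 confirms this is the maximum.

12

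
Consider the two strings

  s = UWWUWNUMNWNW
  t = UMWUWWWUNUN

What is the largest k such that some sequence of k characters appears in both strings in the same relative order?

Match U at s[1]=t[4], W at s[2]=t[6], W at s[3]=t[7], U at s[4]=t[8], N at s[6]=t[9], U at s[7]=t[10], N at s[11]=t[11] — 7 characters in the same relative order in both. The LCS DP gives dp[12][11] = 7, so this is optimal.

7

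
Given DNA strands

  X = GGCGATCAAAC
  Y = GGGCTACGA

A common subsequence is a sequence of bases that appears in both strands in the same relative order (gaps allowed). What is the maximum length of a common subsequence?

6

Match G [1,2], then G [2,3], then C [3,4], then A [5,6], then C [7,7], then A [10,9] — 6 bases in the same relative order in both. dp[11][9] = 6 confirms this is the maximum.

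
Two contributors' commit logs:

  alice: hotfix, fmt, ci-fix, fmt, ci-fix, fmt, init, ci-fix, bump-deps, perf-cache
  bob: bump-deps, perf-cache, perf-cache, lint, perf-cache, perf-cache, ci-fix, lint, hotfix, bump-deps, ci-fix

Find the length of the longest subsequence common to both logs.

2

Taking hotfix at alice[1]=bob[9]; then ci-fix at alice[8]=bob[11] gives a common subsequence of length 2, and the DP table's final entry dp[10][11] is also 2, so no common subsequence is longer.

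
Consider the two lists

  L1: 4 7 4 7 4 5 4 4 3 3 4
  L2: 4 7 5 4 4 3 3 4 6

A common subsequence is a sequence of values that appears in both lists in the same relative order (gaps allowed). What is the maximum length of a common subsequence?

Let dp[i][j] be the LCS length of the first i values of L1 and the first j values of L2. dp[i][j] = dp[i-1][j-1]+1 when the i-th and j-th values match, else max(dp[i-1][j], dp[i][j-1]).
    ·  4  7  5  4  4  3  3  4  6
 ·  0  0  0  0  0  0  0  0  0  0
 4  0  1  1  1  1  1  1  1  1  1
 7  0  1  2  2  2  2  2  2  2  2
 4  0  1  2  2  3  3  3  3  3  3
 7  0  1  2  2  3  3  3  3  3  3
 4  0  1  2  2  3  4  4  4  4  4
 5  0  1  2  3  3  4  4  4  4  4
 4  0  1  2  3  4  4  4  4  5  5
 4  0  1  2  3  4  5  5  5  5  5
 3  0  1  2  3  4  5  6  6  6  6
 3  0  1  2  3  4  5  6  7  7  7
 4  0  1  2  3  4  5  6  7  8  8
dp[11][9] = 8. One LCS (by backtracking along matches): 4, 7, 5, 4, 4, 3, 3, 4.

8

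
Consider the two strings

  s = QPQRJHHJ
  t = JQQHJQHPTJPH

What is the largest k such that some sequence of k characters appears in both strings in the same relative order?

5

Taking Q (s #1, t #2); then Q (s #3, t #3); then J (s #5, t #5); then H (s #6, t #7); then H (s #7, t #12) gives a common subsequence of length 5, and the DP table's final entry dp[8][12] is also 5, so no common subsequence is longer.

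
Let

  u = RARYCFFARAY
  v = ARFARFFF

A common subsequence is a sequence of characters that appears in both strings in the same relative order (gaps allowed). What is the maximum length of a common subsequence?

Pick R at u[1]=v[2]; then A at u[2]=v[4]; then R at u[3]=v[5]; then F at u[6]=v[7]; then F at u[7]=v[8]; all 5 characters appear in both, in order. Since dp[11][8] = 5, nothing longer is possible.

5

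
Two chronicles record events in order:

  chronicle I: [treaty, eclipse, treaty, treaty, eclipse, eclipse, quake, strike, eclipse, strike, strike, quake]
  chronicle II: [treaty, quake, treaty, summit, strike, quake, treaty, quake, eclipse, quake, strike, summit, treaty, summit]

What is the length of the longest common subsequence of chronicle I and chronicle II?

6

Pick treaty (chronicle I #1, chronicle II #1) → treaty (chronicle I #3, chronicle II #3) → treaty (chronicle I #4, chronicle II #7) → eclipse (chronicle I #6, chronicle II #9) → quake (chronicle I #7, chronicle II #10) → strike (chronicle I #8, chronicle II #11); all 6 events appear in both, in order, and the DP table's final entry dp[12][14] is also 6, so no common subsequence is longer.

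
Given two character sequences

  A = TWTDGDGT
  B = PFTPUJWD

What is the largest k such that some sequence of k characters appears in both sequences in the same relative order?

Pick T (A #1, B #3), then W (A #2, B #7), then D (A #6, B #8); all 3 characters appear in both, in order. dp[8][8] = 3 confirms this is the maximum.

3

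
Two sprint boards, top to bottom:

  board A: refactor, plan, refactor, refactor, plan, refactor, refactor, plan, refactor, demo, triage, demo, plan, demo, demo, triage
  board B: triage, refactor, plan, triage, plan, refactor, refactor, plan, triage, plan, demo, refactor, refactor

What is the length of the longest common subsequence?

Pick refactor [1,2], then plan [2,3], then plan [5,5], then refactor [6,6], then refactor [7,7], then plan [8,8], then triage [11,9], then plan [13,10], then demo [14,11]; all 9 tasks appear in both, in order. dp[16][13] = 9 confirms this is the maximum.

9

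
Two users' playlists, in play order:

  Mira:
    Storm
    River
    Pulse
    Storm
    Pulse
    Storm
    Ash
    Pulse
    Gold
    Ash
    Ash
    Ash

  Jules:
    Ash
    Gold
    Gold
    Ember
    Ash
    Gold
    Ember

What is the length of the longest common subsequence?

3

Taking Ash (Mira #7, Jules #1), Gold (Mira #9, Jules #3), Ash (Mira #10, Jules #5) gives a common subsequence of length 3, and the DP table's final entry dp[12][7] is also 3, so no common subsequence is longer.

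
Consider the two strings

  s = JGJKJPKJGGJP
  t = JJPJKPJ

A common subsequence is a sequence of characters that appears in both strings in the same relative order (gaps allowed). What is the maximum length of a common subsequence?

5

Let dp[i][j] be the LCS length of the first i characters of s and the first j characters of t. dp[i][j] = dp[i-1][j-1]+1 when the i-th and j-th characters match, else max(dp[i-1][j], dp[i][j-1]).
    ·  J  J  P  J  K  P  J
 ·  0  0  0  0  0  0  0  0
 J  0  1  1  1  1  1  1  1
 G  0  1  1  1  1  1  1  1
 J  0  1  2  2  2  2  2  2
 K  0  1  2  2  2  3  3  3
 J  0  1  2  2  3  3  3  4
 P  0  1  2  3  3  3  4  4
 K  0  1  2  3  3  4  4  4
 J  0  1  2  3  4  4  4  5
 G  0  1  2  3  4  4  4  5
 G  0  1  2  3  4  4  4  5
 J  0  1  2  3  4  4  4  5
 P  0  1  2  3  4  4  5  5
dp[12][7] = 5. One LCS (by backtracking along matches): JJKPJ.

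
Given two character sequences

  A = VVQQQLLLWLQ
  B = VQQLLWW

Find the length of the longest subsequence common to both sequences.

6

Let dp[i][j] be the LCS length of the first i characters of A and the first j characters of B. dp[i][j] = dp[i-1][j-1]+1 when the i-th and j-th characters match, else max(dp[i-1][j], dp[i][j-1]).
    ·  V  Q  Q  L  L  W  W
 ·  0  0  0  0  0  0  0  0
 V  0  1  1  1  1  1  1  1
 V  0  1  1  1  1  1  1  1
 Q  0  1  2  2  2  2  2  2
 Q  0  1  2  3  3  3  3  3
 Q  0  1  2  3  3  3  3  3
 L  0  1  2  3  4  4  4  4
 L  0  1  2  3  4  5  5  5
 L  0  1  2  3  4  5  5  5
 W  0  1  2  3  4  5  6  6
 L  0  1  2  3  4  5  6  6
 Q  0  1  2  3  4  5  6  6
dp[11][7] = 6. One LCS (by backtracking along matches): VQQLLW.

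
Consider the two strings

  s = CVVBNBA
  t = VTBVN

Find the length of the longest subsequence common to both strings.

3

Pick V at s[2]=t[1]; then V at s[3]=t[4]; then N at s[5]=t[5]; all 3 characters appear in both, in order. dp[7][5] = 3 confirms this is the maximum.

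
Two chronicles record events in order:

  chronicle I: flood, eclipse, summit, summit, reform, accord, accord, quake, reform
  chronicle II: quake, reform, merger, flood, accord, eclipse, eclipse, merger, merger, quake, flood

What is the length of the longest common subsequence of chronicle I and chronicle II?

Taking flood at chronicle I[1]=chronicle II[4]; then eclipse at chronicle I[2]=chronicle II[7]; then quake at chronicle I[8]=chronicle II[10] gives a common subsequence of length 3. The LCS DP gives dp[9][11] = 3, so this is optimal.

3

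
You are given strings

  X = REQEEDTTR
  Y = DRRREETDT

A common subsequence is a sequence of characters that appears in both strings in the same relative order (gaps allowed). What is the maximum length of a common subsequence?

5

Pick R (X #1, Y #4), then E (X #2, Y #5), then E (X #4, Y #6), then D (X #6, Y #8), then T (X #8, Y #9); all 5 characters appear in both, in order, and the DP table's final entry dp[9][9] is also 5, so no common subsequence is longer.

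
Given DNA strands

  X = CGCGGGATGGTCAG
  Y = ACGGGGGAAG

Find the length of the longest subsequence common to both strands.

8

One common subsequence of length 8: C [1,2], then G [2,4], then G [4,5], then G [5,6], then G [6,7], then A [7,8], then A [13,9], then G [14,10], and the DP table's final entry dp[14][10] is also 8, so no common subsequence is longer.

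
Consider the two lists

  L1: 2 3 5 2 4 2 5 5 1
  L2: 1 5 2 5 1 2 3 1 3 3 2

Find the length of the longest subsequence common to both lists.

4

Taking 2 (L1 #1, L2 #3) → 5 (L1 #3, L2 #4) → 2 (L1 #4, L2 #6) → 2 (L1 #6, L2 #11) gives a common subsequence of length 4. dp[9][11] = 4 confirms this is the maximum.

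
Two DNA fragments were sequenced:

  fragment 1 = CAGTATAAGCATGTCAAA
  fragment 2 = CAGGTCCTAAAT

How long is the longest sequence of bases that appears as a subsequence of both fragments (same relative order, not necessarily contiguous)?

9

Pick C [1,1], then A [2,2], then G [3,4], then T [4,5], then T [6,8], then A [7,9], then A [8,10], then A [11,11], then T [14,12]; all 9 bases appear in both, in order. dp[18][12] = 9 confirms this is the maximum.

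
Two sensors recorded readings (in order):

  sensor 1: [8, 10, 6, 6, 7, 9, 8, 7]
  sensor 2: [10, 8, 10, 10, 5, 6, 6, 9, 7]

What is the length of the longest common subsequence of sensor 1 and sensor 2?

6

Let dp[i][j] be the LCS length of the first i values of sensor 1 and the first j values of sensor 2. dp[i][j] = dp[i-1][j-1]+1 when the i-th and j-th values match, else max(dp[i-1][j], dp[i][j-1]).
    · 10  8 10 10  5  6  6  9  7
 ·  0  0  0  0  0  0  0  0  0  0
 8  0  0  1  1  1  1  1  1  1  1
10  0  1  1  2  2  2  2  2  2  2
 6  0  1  1  2  2  2  3  3  3  3
 6  0  1  1  2  2  2  3  4  4  4
 7  0  1  1  2  2  2  3  4  4  5
 9  0  1  1  2  2  2  3  4  5  5
 8  0  1  2  2  2  2  3  4  5  5
 7  0  1  2  2  2  2  3  4  5  6
dp[8][9] = 6. One LCS (by backtracking along matches): 8, 10, 6, 6, 9, 7.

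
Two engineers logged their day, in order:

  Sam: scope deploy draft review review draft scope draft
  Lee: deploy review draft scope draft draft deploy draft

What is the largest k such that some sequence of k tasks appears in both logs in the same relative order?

Match deploy [2,1], review [5,2], draft [6,3], scope [7,4], draft [8,8] — 5 tasks in the same relative order in both. The LCS DP gives dp[8][8] = 5, so this is optimal.

5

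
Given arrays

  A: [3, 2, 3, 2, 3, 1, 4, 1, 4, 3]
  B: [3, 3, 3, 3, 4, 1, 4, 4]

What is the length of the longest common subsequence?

Taking 3 [1,2]; then 3 [3,3]; then 3 [5,4]; then 1 [6,6]; then 4 [7,7]; then 4 [9,8] gives a common subsequence of length 6. dp[10][8] = 6 confirms this is the maximum.

6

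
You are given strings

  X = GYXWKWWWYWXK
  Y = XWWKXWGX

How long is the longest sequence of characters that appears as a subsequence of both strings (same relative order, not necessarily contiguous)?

5

Let dp[i][j] be the LCS length of the first i characters of X and the first j characters of Y. dp[i][j] = dp[i-1][j-1]+1 when the i-th and j-th characters match, else max(dp[i-1][j], dp[i][j-1]).
    ·  X  W  W  K  X  W  G  X
 ·  0  0  0  0  0  0  0  0  0
 G  0  0  0  0  0  0  0  1  1
 Y  0  0  0  0  0  0  0  1  1
 X  0  1  1  1  1  1  1  1  2
 W  0  1  2  2  2  2  2  2  2
 K  0  1  2  2  3  3  3  3  3
 W  0  1  2  3  3  3  4  4  4
 W  0  1  2  3  3  3  4  4  4
 W  0  1  2  3  3  3  4  4  4
 Y  0  1  2  3  3  3  4  4  4
 W  0  1  2  3  3  3  4  4  4
 X  0  1  2  3  3  4  4  4  5
 K  0  1  2  3  4  4  4  4  5
dp[12][8] = 5. One LCS (by backtracking along matches): XWKWX.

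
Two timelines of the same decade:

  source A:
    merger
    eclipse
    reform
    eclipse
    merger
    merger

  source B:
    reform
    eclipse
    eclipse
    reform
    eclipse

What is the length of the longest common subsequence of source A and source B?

3

Pick eclipse at source A[2]=source B[3], then reform at source A[3]=source B[4], then eclipse at source A[4]=source B[5]; all 3 events appear in both, in order. Since dp[6][5] = 3, nothing longer is possible.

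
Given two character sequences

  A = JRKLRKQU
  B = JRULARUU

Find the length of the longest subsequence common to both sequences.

5

Taking J at A[1]=B[1], then R at A[2]=B[2], then L at A[4]=B[4], then R at A[5]=B[6], then U at A[8]=B[8] gives a common subsequence of length 5, and the DP table's final entry dp[8][8] is also 5, so no common subsequence is longer.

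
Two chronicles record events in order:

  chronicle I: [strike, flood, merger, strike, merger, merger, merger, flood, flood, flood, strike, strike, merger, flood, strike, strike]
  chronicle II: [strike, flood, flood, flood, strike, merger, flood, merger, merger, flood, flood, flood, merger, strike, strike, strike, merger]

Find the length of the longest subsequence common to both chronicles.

One common subsequence of length 12: strike (chronicle I #1, chronicle II #1), flood (chronicle I #2, chronicle II #4), strike (chronicle I #4, chronicle II #5), merger (chronicle I #5, chronicle II #6), merger (chronicle I #6, chronicle II #8), merger (chronicle I #7, chronicle II #9), flood (chronicle I #8, chronicle II #10), flood (chronicle I #9, chronicle II #11), flood (chronicle I #10, chronicle II #12), strike (chronicle I #11, chronicle II #15), strike (chronicle I #12, chronicle II #16), merger (chronicle I #13, chronicle II #17). The LCS DP gives dp[16][17] = 12, so this is optimal.

12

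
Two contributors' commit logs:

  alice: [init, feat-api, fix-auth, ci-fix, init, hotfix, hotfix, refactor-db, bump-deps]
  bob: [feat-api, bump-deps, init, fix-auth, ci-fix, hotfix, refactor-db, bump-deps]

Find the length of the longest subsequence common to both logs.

One common subsequence of length 6: init (alice #1, bob #3); then fix-auth (alice #3, bob #4); then ci-fix (alice #4, bob #5); then hotfix (alice #7, bob #6); then refactor-db (alice #8, bob #7); then bump-deps (alice #9, bob #8). dp[9][8] = 6 confirms this is the maximum.

6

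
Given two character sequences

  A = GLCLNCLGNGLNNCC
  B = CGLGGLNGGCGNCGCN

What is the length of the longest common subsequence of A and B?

One common subsequence of length 9: G (A #1, B #2) → L (A #2, B #3) → L (A #4, B #6) → N (A #5, B #7) → C (A #6, B #10) → G (A #8, B #11) → N (A #9, B #12) → G (A #10, B #14) → N (A #13, B #16). Since dp[15][16] = 9, nothing longer is possible.

9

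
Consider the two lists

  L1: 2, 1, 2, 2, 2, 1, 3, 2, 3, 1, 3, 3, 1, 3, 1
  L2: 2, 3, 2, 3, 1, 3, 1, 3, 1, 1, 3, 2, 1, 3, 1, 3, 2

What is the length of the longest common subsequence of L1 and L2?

Pick 2 (L1 #1, L2 #1), 2 (L1 #3, L2 #3), 1 (L1 #6, L2 #5), 3 (L1 #7, L2 #6), 3 (L1 #9, L2 #8), 1 (L1 #10, L2 #10), 3 (L1 #11, L2 #11), 3 (L1 #12, L2 #14), 1 (L1 #13, L2 #15), 3 (L1 #14, L2 #16); all 10 values appear in both, in order. The LCS DP gives dp[15][17] = 10, so this is optimal.

10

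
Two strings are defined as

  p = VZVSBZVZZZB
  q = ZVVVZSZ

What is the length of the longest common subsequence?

Let dp[i][j] be the LCS length of the first i characters of p and the first j characters of q. dp[i][j] = dp[i-1][j-1]+1 when the i-th and j-th characters match, else max(dp[i-1][j], dp[i][j-1]).
    ·  Z  V  V  V  Z  S  Z
 ·  0  0  0  0  0  0  0  0
 V  0  0  1  1  1  1  1  1
 Z  0  1  1  1  1  2  2  2
 V  0  1  2  2  2  2  2  2
 S  0  1  2  2  2  2  3  3
 B  0  1  2  2  2  2  3  3
 Z  0  1  2  2  2  3  3  4
 V  0  1  2  3  3  3  3  4
 Z  0  1  2  3  3  4  4  4
 Z  0  1  2  3  3  4  4  5
 Z  0  1  2  3  3  4  4  5
 B  0  1  2  3  3  4  4  5
dp[11][7] = 5. One LCS (by backtracking along matches): VVVZZ.

5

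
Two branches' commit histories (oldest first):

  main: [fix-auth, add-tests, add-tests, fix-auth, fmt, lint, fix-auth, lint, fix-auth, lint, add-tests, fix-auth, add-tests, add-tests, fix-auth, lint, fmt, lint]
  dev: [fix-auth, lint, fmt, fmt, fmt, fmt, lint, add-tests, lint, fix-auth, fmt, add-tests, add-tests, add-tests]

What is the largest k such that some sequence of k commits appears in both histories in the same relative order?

8

Pick fix-auth [1,1] → fmt [5,6] → lint [6,7] → lint [8,9] → fix-auth [9,10] → add-tests [11,12] → add-tests [13,13] → add-tests [14,14]; all 8 commits appear in both, in order. dp[18][14] = 8 confirms this is the maximum.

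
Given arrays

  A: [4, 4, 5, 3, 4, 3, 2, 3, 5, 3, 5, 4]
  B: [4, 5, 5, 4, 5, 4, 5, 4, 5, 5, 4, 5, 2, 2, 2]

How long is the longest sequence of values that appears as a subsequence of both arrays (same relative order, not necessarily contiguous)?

7

Taking 4 at A[1]=B[4]; then 4 at A[2]=B[6]; then 5 at A[3]=B[7]; then 4 at A[5]=B[8]; then 5 at A[9]=B[9]; then 5 at A[11]=B[10]; then 4 at A[12]=B[11] gives a common subsequence of length 7. Since dp[12][15] = 7, nothing longer is possible.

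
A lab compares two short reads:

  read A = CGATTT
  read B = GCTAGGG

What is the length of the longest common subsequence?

Let dp[i][j] be the LCS length of the first i bases of read A and the first j bases of read B. dp[i][j] = dp[i-1][j-1]+1 when the i-th and j-th bases match, else max(dp[i-1][j], dp[i][j-1]).
    ·  G  C  T  A  G  G  G
 ·  0  0  0  0  0  0  0  0
 C  0  0  1  1  1  1  1  1
 G  0  1  1  1  1  2  2  2
 A  0  1  1  1  2  2  2  2
 T  0  1  1  2  2  2  2  2
 T  0  1  1  2  2  2  2  2
 T  0  1  1  2  2  2  2  2
dp[6][7] = 2. One LCS (by backtracking along matches): CG.

2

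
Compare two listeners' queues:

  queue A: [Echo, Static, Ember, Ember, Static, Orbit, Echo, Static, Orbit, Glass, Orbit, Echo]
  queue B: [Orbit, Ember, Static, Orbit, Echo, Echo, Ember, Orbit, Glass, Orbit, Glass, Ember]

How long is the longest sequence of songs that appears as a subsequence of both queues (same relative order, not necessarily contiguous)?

Pick Ember (queue A #4, queue B #2); then Static (queue A #5, queue B #3); then Orbit (queue A #6, queue B #4); then Echo (queue A #7, queue B #6); then Orbit (queue A #9, queue B #8); then Glass (queue A #10, queue B #9); then Orbit (queue A #11, queue B #10); all 7 songs appear in both, in order. The LCS DP gives dp[12][12] = 7, so this is optimal.

7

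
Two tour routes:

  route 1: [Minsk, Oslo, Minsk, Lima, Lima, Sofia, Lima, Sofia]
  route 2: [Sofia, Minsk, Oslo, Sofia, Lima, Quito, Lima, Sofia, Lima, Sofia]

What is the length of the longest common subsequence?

One common subsequence of length 7: Minsk at route 1[1]=route 2[2], Oslo at route 1[2]=route 2[3], Lima at route 1[4]=route 2[5], Lima at route 1[5]=route 2[7], Sofia at route 1[6]=route 2[8], Lima at route 1[7]=route 2[9], Sofia at route 1[8]=route 2[10], and the DP table's final entry dp[8][10] is also 7, so no common subsequence is longer.

7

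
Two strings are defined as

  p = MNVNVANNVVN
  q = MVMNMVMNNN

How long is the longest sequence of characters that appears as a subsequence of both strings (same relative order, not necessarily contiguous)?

Let dp[i][j] be the LCS length of the first i characters of p and the first j characters of q. dp[i][j] = dp[i-1][j-1]+1 when the i-th and j-th characters match, else max(dp[i-1][j], dp[i][j-1]).
    ·  M  V  M  N  M  V  M  N  N  N
 ·  0  0  0  0  0  0  0  0  0  0  0
 M  0  1  1  1  1  1  1  1  1  1  1
 N  0  1  1  1  2  2  2  2  2  2  2
 V  0  1  2  2  2  2  3  3  3  3  3
 N  0  1  2  2  3  3  3  3  4  4  4
 V  0  1  2  2  3  3  4  4  4  4  4
 A  0  1  2  2  3  3  4  4  4  4  4
 N  0  1  2  2  3  3  4  4  5  5  5
 N  0  1  2  2  3  3  4  4  5  6  6
 V  0  1  2  2  3  3  4  4  5  6  6
 V  0  1  2  2  3  3  4  4  5  6  6
 N  0  1  2  2  3  3  4  4  5  6  7
dp[11][10] = 7. One LCS (by backtracking along matches): MVNVNNN.

7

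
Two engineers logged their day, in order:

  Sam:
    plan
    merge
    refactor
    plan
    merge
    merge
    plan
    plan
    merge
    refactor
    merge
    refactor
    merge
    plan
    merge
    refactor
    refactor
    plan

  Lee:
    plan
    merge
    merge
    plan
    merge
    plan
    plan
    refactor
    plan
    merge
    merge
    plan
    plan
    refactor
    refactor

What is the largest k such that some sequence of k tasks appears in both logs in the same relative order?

12

Taking plan [1,1]; then merge [2,3]; then plan [4,4]; then merge [6,5]; then plan [7,6]; then plan [8,7]; then refactor [10,8]; then merge [11,10]; then merge [13,11]; then plan [14,13]; then refactor [16,14]; then refactor [17,15] gives a common subsequence of length 12, and the DP table's final entry dp[18][15] is also 12, so no common subsequence is longer.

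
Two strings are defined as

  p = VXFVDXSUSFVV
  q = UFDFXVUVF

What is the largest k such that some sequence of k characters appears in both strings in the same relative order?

Taking F [3,2], D [5,3], X [6,5], U [8,7], F [10,9] gives a common subsequence of length 5, and the DP table's final entry dp[12][9] is also 5, so no common subsequence is longer.

5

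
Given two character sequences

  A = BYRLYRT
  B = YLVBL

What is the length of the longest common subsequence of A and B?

2

Match B (A #1, B #4) → L (A #4, B #5) — 2 characters in the same relative order in both. dp[7][5] = 2 confirms this is the maximum.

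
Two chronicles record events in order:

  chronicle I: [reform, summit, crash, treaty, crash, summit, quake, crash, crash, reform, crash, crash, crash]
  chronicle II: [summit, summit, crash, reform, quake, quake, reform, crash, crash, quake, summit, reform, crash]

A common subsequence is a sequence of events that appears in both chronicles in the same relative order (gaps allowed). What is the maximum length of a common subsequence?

Taking summit (chronicle I #2, chronicle II #2) → crash (chronicle I #3, chronicle II #3) → quake (chronicle I #7, chronicle II #6) → crash (chronicle I #8, chronicle II #8) → crash (chronicle I #9, chronicle II #9) → reform (chronicle I #10, chronicle II #12) → crash (chronicle I #13, chronicle II #13) gives a common subsequence of length 7, and the DP table's final entry dp[13][13] is also 7, so no common subsequence is longer.

7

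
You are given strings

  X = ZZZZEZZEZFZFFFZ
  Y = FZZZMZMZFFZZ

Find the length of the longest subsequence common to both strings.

One common subsequence of length 8: Z at X[1]=Y[2], Z at X[2]=Y[3], Z at X[3]=Y[4], Z at X[4]=Y[6], Z at X[6]=Y[8], F at X[10]=Y[10], Z at X[11]=Y[11], Z at X[15]=Y[12]. dp[15][12] = 8 confirms this is the maximum.

8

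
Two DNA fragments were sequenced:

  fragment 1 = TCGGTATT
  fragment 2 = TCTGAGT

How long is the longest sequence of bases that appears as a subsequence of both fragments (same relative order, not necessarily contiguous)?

Taking T at fragment 1[1]=fragment 2[1], C at fragment 1[2]=fragment 2[2], G at fragment 1[3]=fragment 2[4], G at fragment 1[4]=fragment 2[6], T at fragment 1[8]=fragment 2[7] gives a common subsequence of length 5. dp[8][7] = 5 confirms this is the maximum.

5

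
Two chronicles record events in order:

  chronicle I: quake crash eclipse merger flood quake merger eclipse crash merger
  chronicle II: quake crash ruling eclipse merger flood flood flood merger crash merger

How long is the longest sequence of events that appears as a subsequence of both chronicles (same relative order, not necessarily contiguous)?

8

One common subsequence of length 8: quake [1,1], crash [2,2], eclipse [3,4], merger [4,5], flood [5,8], merger [7,9], crash [9,10], merger [10,11]. Since dp[10][11] = 8, nothing longer is possible.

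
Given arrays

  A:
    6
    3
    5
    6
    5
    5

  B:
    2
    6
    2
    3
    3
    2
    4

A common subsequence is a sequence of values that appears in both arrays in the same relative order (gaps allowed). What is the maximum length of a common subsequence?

2

One common subsequence of length 2: 6 [1,2], then 3 [2,5]. dp[6][7] = 2 confirms this is the maximum.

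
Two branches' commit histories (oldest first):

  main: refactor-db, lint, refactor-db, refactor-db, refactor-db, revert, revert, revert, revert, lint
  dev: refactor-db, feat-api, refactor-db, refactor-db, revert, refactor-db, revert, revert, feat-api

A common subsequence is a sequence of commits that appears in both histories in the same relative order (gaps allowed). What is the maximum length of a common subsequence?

6

Match refactor-db at main[1]=dev[1], then refactor-db at main[3]=dev[3], then refactor-db at main[4]=dev[4], then refactor-db at main[5]=dev[6], then revert at main[6]=dev[7], then revert at main[7]=dev[8] — 6 commits in the same relative order in both. Since dp[10][9] = 6, nothing longer is possible.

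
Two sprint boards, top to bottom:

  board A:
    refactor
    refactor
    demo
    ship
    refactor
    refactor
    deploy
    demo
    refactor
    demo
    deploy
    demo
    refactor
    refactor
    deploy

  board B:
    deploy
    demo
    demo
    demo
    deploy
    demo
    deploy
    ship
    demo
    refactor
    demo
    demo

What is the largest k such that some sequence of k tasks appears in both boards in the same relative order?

6

One common subsequence of length 6: demo at board A[3]=board B[6]; then ship at board A[4]=board B[8]; then demo at board A[8]=board B[9]; then refactor at board A[9]=board B[10]; then demo at board A[10]=board B[11]; then demo at board A[12]=board B[12]. Since dp[15][12] = 6, nothing longer is possible.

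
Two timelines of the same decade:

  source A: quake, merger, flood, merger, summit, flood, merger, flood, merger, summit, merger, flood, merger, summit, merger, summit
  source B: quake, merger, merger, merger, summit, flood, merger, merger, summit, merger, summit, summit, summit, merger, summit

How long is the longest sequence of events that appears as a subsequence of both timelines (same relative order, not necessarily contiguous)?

One common subsequence of length 12: quake at source A[1]=source B[1]; then merger at source A[2]=source B[3]; then merger at source A[4]=source B[4]; then summit at source A[5]=source B[5]; then flood at source A[6]=source B[6]; then merger at source A[7]=source B[7]; then merger at source A[9]=source B[8]; then summit at source A[10]=source B[9]; then merger at source A[11]=source B[10]; then summit at source A[14]=source B[13]; then merger at source A[15]=source B[14]; then summit at source A[16]=source B[15]. dp[16][15] = 12 confirms this is the maximum.

12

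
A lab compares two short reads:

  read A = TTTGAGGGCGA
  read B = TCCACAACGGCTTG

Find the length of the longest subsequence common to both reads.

6

One common subsequence of length 6: T at read A[1]=read B[1]; then A at read A[5]=read B[7]; then G at read A[7]=read B[9]; then G at read A[8]=read B[10]; then C at read A[9]=read B[11]; then G at read A[10]=read B[14]. The LCS DP gives dp[11][14] = 6, so this is optimal.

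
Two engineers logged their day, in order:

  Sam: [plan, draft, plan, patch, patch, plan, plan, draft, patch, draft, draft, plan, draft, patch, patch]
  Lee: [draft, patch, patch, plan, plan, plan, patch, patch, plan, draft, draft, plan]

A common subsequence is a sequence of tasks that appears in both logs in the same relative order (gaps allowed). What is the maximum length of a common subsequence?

9

One common subsequence of length 9: draft (Sam #2, Lee #1) → patch (Sam #4, Lee #2) → patch (Sam #5, Lee #3) → plan (Sam #6, Lee #5) → plan (Sam #7, Lee #6) → patch (Sam #9, Lee #8) → draft (Sam #10, Lee #10) → draft (Sam #11, Lee #11) → plan (Sam #12, Lee #12). The LCS DP gives dp[15][12] = 9, so this is optimal.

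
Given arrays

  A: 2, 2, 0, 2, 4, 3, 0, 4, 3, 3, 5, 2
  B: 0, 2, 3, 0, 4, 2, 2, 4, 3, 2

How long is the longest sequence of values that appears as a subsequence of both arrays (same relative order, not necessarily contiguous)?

Match 0 (A #3, B #1) → 2 (A #4, B #2) → 3 (A #6, B #3) → 0 (A #7, B #4) → 4 (A #8, B #8) → 3 (A #10, B #9) → 2 (A #12, B #10) — 7 values in the same relative order in both. Since dp[12][10] = 7, nothing longer is possible.

7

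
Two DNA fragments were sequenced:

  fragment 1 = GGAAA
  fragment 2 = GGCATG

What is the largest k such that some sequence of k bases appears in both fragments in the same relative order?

3

Taking G [1,1], G [2,2], A [3,4] gives a common subsequence of length 3, and the DP table's final entry dp[5][6] is also 3, so no common subsequence is longer.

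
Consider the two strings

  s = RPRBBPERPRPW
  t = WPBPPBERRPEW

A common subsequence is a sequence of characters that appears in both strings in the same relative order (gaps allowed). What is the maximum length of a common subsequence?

8

Pick P at s[2]=t[2] → B at s[4]=t[3] → B at s[5]=t[6] → E at s[7]=t[7] → R at s[8]=t[8] → R at s[10]=t[9] → P at s[11]=t[10] → W at s[12]=t[12]; all 8 characters appear in both, in order. Since dp[12][12] = 8, nothing longer is possible.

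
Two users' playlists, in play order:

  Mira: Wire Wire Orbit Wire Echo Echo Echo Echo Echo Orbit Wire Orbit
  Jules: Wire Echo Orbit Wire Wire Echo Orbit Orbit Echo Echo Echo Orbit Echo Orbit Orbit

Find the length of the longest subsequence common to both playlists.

10

Match Wire (Mira #1, Jules #1), Wire (Mira #2, Jules #4), Wire (Mira #4, Jules #5), Echo (Mira #5, Jules #6), Echo (Mira #6, Jules #9), Echo (Mira #7, Jules #10), Echo (Mira #8, Jules #11), Echo (Mira #9, Jules #13), Orbit (Mira #10, Jules #14), Orbit (Mira #12, Jules #15) — 10 songs in the same relative order in both, and the DP table's final entry dp[12][15] is also 10, so no common subsequence is longer.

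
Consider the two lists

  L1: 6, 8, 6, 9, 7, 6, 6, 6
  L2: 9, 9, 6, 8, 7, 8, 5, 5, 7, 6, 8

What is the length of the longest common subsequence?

4

One common subsequence of length 4: 6 (L1 #1, L2 #3); then 8 (L1 #2, L2 #6); then 7 (L1 #5, L2 #9); then 6 (L1 #6, L2 #10). The LCS DP gives dp[8][11] = 4, so this is optimal.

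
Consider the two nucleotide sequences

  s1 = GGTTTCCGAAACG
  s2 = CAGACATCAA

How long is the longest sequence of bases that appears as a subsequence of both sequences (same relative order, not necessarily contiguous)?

5

Let dp[i][j] be the LCS length of the first i bases of s1 and the first j bases of s2. dp[i][j] = dp[i-1][j-1]+1 when the i-th and j-th bases match, else max(dp[i-1][j], dp[i][j-1]).
    ·  C  A  G  A  C  A  T  C  A  A
 ·  0  0  0  0  0  0  0  0  0  0  0
 G  0  0  0  1  1  1  1  1  1  1  1
 G  0  0  0  1  1  1  1  1  1  1  1
 T  0  0  0  1  1  1  1  2  2  2  2
 T  0  0  0  1  1  1  1  2  2  2  2
 T  0  0  0  1  1  1  1  2  2  2  2
 C  0  1  1  1  1  2  2  2  3  3  3
 C  0  1  1  1  1  2  2  2  3  3  3
 G  0  1  1  2  2  2  2  2  3  3  3
 A  0  1  2  2  3  3  3  3  3  4  4
 A  0  1  2  2  3  3  4  4  4  4  5
 A  0  1  2  2  3  3  4  4  4  5  5
 C  0  1  2  2  3  4  4  4  5  5  5
 G  0  1  2  3  3  4  4  4  5  5  5
dp[13][10] = 5. One LCS (by backtracking along matches): GTCAA.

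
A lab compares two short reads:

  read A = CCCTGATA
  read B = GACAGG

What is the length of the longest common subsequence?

3

Pick G (read A #5, read B #1), A (read A #6, read B #2), A (read A #8, read B #4); all 3 bases appear in both, in order. The LCS DP gives dp[8][6] = 3, so this is optimal.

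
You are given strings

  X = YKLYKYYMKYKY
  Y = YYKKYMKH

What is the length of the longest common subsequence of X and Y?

6

Taking Y [1,2] → K [2,3] → K [5,4] → Y [7,5] → M [8,6] → K [9,7] gives a common subsequence of length 6. Since dp[12][8] = 6, nothing longer is possible.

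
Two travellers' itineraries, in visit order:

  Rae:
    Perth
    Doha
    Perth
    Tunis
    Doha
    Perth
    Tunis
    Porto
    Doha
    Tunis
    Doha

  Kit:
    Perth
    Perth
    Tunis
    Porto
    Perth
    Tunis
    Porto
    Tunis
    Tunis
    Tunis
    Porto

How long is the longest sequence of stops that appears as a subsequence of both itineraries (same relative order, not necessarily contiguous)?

Pick Perth at Rae[1]=Kit[1], then Perth at Rae[3]=Kit[2], then Tunis at Rae[4]=Kit[3], then Perth at Rae[6]=Kit[5], then Tunis at Rae[7]=Kit[6], then Porto at Rae[8]=Kit[7], then Tunis at Rae[10]=Kit[10]; all 7 stops appear in both, in order. The LCS DP gives dp[11][11] = 7, so this is optimal.

7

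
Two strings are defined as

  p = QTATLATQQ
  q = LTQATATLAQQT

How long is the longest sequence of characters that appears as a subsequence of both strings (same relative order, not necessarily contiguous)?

Match Q [1,3], then T [2,5], then A [3,6], then T [4,7], then L [5,8], then A [6,9], then Q [8,10], then Q [9,11] — 8 characters in the same relative order in both, and the DP table's final entry dp[9][12] is also 8, so no common subsequence is longer.

8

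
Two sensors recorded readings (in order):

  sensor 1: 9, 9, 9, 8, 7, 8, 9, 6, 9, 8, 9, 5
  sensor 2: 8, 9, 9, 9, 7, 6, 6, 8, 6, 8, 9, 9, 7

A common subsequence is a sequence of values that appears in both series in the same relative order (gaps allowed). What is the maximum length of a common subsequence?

Taking 9 at sensor 1[1]=sensor 2[2], then 9 at sensor 1[2]=sensor 2[3], then 9 at sensor 1[3]=sensor 2[4], then 7 at sensor 1[5]=sensor 2[5], then 8 at sensor 1[6]=sensor 2[8], then 6 at sensor 1[8]=sensor 2[9], then 9 at sensor 1[9]=sensor 2[11], then 9 at sensor 1[11]=sensor 2[12] gives a common subsequence of length 8. The LCS DP gives dp[12][13] = 8, so this is optimal.

8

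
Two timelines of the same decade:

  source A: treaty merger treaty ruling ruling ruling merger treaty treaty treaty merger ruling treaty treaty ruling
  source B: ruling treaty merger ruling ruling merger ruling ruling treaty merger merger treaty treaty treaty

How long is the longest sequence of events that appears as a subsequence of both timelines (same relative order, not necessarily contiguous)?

Taking treaty (source A #1, source B #2), then merger (source A #2, source B #3), then ruling (source A #4, source B #5), then ruling (source A #5, source B #7), then ruling (source A #6, source B #8), then merger (source A #7, source B #11), then treaty (source A #10, source B #12), then treaty (source A #13, source B #13), then treaty (source A #14, source B #14) gives a common subsequence of length 9. Since dp[15][14] = 9, nothing longer is possible.

9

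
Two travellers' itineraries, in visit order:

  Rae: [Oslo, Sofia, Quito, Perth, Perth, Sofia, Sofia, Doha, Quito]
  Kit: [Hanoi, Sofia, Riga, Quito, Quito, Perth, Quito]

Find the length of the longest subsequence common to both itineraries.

Match Sofia (Rae #2, Kit #2) → Quito (Rae #3, Kit #5) → Perth (Rae #5, Kit #6) → Quito (Rae #9, Kit #7) — 4 stops in the same relative order in both, and the DP table's final entry dp[9][7] is also 4, so no common subsequence is longer.

4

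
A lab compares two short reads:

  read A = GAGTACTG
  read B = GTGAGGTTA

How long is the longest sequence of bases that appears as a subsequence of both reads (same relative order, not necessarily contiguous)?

Let dp[i][j] be the LCS length of the first i bases of read A and the first j bases of read B. dp[i][j] = dp[i-1][j-1]+1 when the i-th and j-th bases match, else max(dp[i-1][j], dp[i][j-1]).
    ·  G  T  G  A  G  G  T  T  A
 ·  0  0  0  0  0  0  0  0  0  0
 G  0  1  1  1  1  1  1  1  1  1
 A  0  1  1  1  2  2  2  2  2  2
 G  0  1  1  2  2  3  3  3  3  3
 T  0  1  2  2  2  3  3  4  4  4
 A  0  1  2  2  3  3  3  4  4  5
 C  0  1  2  2  3  3  3  4  4  5
 T  0  1  2  2  3  3  3  4  5  5
 G  0  1  2  3  3  4  4  4  5  5
dp[8][9] = 5. One LCS (by backtracking along matches): GAGTA.

5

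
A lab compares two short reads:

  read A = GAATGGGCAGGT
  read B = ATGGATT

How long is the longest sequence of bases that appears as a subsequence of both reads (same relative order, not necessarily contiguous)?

Let dp[i][j] be the LCS length of the first i bases of read A and the first j bases of read B. dp[i][j] = dp[i-1][j-1]+1 when the i-th and j-th bases match, else max(dp[i-1][j], dp[i][j-1]).
    ·  A  T  G  G  A  T  T
 ·  0  0  0  0  0  0  0  0
 G  0  0  0  1  1  1  1  1
 A  0  1  1  1  1  2  2  2
 A  0  1  1  1  1  2  2  2
 T  0  1  2  2  2  2  3  3
 G  0  1  2  3  3  3  3  3
 G  0  1  2  3  4  4  4  4
 G  0  1  2  3  4  4  4  4
 C  0  1  2  3  4  4  4  4
 A  0  1  2  3  4  5  5  5
 G  0  1  2  3  4  5  5  5
 G  0  1  2  3  4  5  5  5
 T  0  1  2  3  4  5  6  6
dp[12][7] = 6. One LCS (by backtracking along matches): ATGGAT.

6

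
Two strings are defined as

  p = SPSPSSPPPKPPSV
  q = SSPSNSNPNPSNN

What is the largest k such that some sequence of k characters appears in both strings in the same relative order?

Taking S at p[1]=q[1] → S at p[3]=q[2] → P at p[4]=q[3] → S at p[5]=q[4] → S at p[6]=q[6] → P at p[7]=q[8] → P at p[12]=q[10] → S at p[13]=q[11] gives a common subsequence of length 8, and the DP table's final entry dp[14][13] is also 8, so no common subsequence is longer.

8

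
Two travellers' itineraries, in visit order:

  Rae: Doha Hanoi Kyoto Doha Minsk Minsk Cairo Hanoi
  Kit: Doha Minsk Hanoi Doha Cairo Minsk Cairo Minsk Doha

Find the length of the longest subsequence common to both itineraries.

5

One common subsequence of length 5: Doha (Rae #1, Kit #1) → Hanoi (Rae #2, Kit #3) → Doha (Rae #4, Kit #4) → Minsk (Rae #5, Kit #6) → Minsk (Rae #6, Kit #8). Since dp[8][9] = 5, nothing longer is possible.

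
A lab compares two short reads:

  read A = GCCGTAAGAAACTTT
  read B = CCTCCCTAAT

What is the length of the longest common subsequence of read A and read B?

Taking C (read A #2, read B #5) → C (read A #3, read B #6) → T (read A #5, read B #7) → A (read A #10, read B #8) → A (read A #11, read B #9) → T (read A #15, read B #10) gives a common subsequence of length 6. The LCS DP gives dp[15][10] = 6, so this is optimal.

6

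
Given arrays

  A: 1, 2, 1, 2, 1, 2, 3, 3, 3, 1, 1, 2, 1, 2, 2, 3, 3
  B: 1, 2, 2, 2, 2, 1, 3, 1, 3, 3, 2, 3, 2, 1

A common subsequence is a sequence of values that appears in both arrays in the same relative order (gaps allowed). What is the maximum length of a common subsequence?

Pick 1 (A #1, B #1) → 2 (A #2, B #5) → 1 (A #3, B #6) → 1 (A #5, B #8) → 3 (A #7, B #9) → 3 (A #8, B #10) → 3 (A #9, B #12) → 2 (A #12, B #13) → 1 (A #13, B #14); all 9 values appear in both, in order. Since dp[17][14] = 9, nothing longer is possible.

9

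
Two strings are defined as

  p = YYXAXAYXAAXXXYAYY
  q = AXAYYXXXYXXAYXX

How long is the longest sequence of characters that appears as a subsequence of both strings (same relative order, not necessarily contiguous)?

Match A at p[4]=q[1]; then X at p[5]=q[2]; then A at p[6]=q[3]; then Y at p[7]=q[5]; then X at p[8]=q[7]; then X at p[11]=q[8]; then X at p[12]=q[10]; then X at p[13]=q[11]; then A at p[15]=q[12]; then Y at p[16]=q[13] — 10 characters in the same relative order in both. The LCS DP gives dp[17][15] = 10, so this is optimal.

10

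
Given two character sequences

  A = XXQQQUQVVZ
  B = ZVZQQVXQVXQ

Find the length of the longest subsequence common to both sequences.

4

Let dp[i][j] be the LCS length of the first i characters of A and the first j characters of B. dp[i][j] = dp[i-1][j-1]+1 when the i-th and j-th characters match, else max(dp[i-1][j], dp[i][j-1]).
    ·  Z  V  Z  Q  Q  V  X  Q  V  X  Q
 ·  0  0  0  0  0  0  0  0  0  0  0  0
 X  0  0  0  0  0  0  0  1  1  1  1  1
 X  0  0  0  0  0  0  0  1  1  1  2  2
 Q  0  0  0  0  1  1  1  1  2  2  2  3
 Q  0  0  0  0  1  2  2  2  2  2  2  3
 Q  0  0  0  0  1  2  2  2  3  3  3  3
 U  0  0  0  0  1  2  2  2  3  3  3  3
 Q  0  0  0  0  1  2  2  2  3  3  3  4
 V  0  0  1  1  1  2  3  3  3  4  4  4
 V  0  0  1  1  1  2  3  3  3  4  4  4
 Z  0  1  1  2  2  2  3  3  3  4  4  4
dp[10][11] = 4. One LCS (by backtracking along matches): QQQQ.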